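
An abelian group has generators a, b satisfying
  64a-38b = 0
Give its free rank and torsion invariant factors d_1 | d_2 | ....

Answer: M ≅ ℤ^1 ⊕ ℤ/2

Derivation:
rank_ℚ(R)=1; free=2−1=1
SNF(R) diag = [2] → torsion [2]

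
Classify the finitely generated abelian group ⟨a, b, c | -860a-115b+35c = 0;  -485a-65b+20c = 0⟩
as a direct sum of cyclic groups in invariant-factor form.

rank_ℚ(R)=2; free=3−2=1
SNF(R) diag = [5, 5] → torsion [5, 5]

Answer: M ≅ ℤ^1 ⊕ ℤ/5 ⊕ ℤ/5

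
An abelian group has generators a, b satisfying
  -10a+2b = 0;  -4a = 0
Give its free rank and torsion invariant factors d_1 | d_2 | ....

Answer: M ≅ ℤ/2 ⊕ ℤ/4

Derivation:
rank_ℚ(R)=2; free=2−2=0
SNF(R) diag = [2, 4] → torsion [2, 4]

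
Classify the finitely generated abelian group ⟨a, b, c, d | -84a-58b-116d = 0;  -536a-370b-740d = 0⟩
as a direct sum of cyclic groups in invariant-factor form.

Answer: M ≅ ℤ^2 ⊕ ℤ/2 ⊕ ℤ/4

Derivation:
rank_ℚ(R)=2; free=4−2=2
SNF(R) diag = [2, 4] → torsion [2, 4]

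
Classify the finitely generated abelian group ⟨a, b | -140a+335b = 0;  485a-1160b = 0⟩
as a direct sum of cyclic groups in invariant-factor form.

rank_ℚ(R)=2; free=2−2=0
SNF(R) diag = [5, 15] → torsion [5, 15]

Answer: M ≅ ℤ/5 ⊕ ℤ/15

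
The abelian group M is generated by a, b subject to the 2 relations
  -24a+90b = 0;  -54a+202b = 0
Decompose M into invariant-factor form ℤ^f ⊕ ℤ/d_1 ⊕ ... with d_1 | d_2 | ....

Answer: M ≅ ℤ/2 ⊕ ℤ/6

Derivation:
rank_ℚ(R)=2; free=2−2=0
SNF(R) diag = [2, 6] → torsion [2, 6]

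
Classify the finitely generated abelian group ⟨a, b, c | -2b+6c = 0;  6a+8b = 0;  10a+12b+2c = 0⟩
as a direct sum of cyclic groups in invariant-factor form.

Answer: M ≅ ℤ/2 ⊕ ℤ/2 ⊕ ℤ/6

Derivation:
rank_ℚ(R)=3; free=3−3=0
SNF(R) diag = [2, 2, 6] → torsion [2, 2, 6]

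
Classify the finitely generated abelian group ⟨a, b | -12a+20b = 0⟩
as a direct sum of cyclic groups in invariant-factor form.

rank_ℚ(R)=1; free=2−1=1
SNF(R) diag = [4] → torsion [4]

Answer: M ≅ ℤ^1 ⊕ ℤ/4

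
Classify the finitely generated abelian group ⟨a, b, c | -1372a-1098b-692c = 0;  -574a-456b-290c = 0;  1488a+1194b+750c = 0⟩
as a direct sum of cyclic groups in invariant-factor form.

rank_ℚ(R)=3; free=3−3=0
SNF(R) diag = [2, 6, 18] → torsion [2, 6, 18]

Answer: M ≅ ℤ/2 ⊕ ℤ/6 ⊕ ℤ/18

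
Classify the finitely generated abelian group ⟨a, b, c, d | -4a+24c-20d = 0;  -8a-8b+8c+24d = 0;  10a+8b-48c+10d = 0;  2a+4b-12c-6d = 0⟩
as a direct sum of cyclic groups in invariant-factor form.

Answer: M ≅ ℤ/2 ⊕ ℤ/4 ⊕ ℤ/8 ⊕ ℤ/16

Derivation:
rank_ℚ(R)=4; free=4−4=0
SNF(R) diag = [2, 4, 8, 16] → torsion [2, 4, 8, 16]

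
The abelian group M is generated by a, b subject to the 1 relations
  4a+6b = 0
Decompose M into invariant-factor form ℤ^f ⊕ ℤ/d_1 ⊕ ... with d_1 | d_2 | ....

Answer: M ≅ ℤ^1 ⊕ ℤ/2

Derivation:
rank_ℚ(R)=1; free=2−1=1
SNF(R) diag = [2] → torsion [2]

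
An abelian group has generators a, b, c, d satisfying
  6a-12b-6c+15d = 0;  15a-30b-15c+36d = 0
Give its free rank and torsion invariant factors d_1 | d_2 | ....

rank_ℚ(R)=2; free=4−2=2
SNF(R) diag = [3, 3] → torsion [3, 3]

Answer: M ≅ ℤ^2 ⊕ ℤ/3 ⊕ ℤ/3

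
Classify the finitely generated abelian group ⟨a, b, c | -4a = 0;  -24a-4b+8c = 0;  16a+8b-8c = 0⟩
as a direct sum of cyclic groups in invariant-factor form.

rank_ℚ(R)=3; free=3−3=0
SNF(R) diag = [4, 4, 8] → torsion [4, 4, 8]

Answer: M ≅ ℤ/4 ⊕ ℤ/4 ⊕ ℤ/8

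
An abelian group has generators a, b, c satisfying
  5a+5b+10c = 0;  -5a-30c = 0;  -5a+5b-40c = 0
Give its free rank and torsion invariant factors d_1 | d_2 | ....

Answer: M ≅ ℤ/5 ⊕ ℤ/5 ⊕ ℤ/10

Derivation:
rank_ℚ(R)=3; free=3−3=0
SNF(R) diag = [5, 5, 10] → torsion [5, 5, 10]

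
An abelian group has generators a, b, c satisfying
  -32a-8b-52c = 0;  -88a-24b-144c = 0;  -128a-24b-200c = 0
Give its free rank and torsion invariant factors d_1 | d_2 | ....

rank_ℚ(R)=3; free=3−3=0
SNF(R) diag = [4, 8, 8] → torsion [4, 8, 8]

Answer: M ≅ ℤ/4 ⊕ ℤ/8 ⊕ ℤ/8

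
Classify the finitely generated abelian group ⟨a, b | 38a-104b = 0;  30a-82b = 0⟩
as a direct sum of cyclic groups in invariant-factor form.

rank_ℚ(R)=2; free=2−2=0
SNF(R) diag = [2, 2] → torsion [2, 2]

Answer: M ≅ ℤ/2 ⊕ ℤ/2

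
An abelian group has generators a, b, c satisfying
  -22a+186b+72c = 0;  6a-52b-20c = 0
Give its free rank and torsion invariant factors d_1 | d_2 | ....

rank_ℚ(R)=2; free=3−2=1
SNF(R) diag = [2, 2] → torsion [2, 2]

Answer: M ≅ ℤ^1 ⊕ ℤ/2 ⊕ ℤ/2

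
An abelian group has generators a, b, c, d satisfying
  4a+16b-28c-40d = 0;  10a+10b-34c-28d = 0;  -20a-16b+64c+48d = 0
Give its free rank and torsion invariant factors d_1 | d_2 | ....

Answer: M ≅ ℤ^1 ⊕ ℤ/2 ⊕ ℤ/4 ⊕ ℤ/12

Derivation:
rank_ℚ(R)=3; free=4−3=1
SNF(R) diag = [2, 4, 12] → torsion [2, 4, 12]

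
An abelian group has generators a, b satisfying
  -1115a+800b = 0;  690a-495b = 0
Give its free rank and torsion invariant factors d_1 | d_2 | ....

rank_ℚ(R)=2; free=2−2=0
SNF(R) diag = [5, 15] → torsion [5, 15]

Answer: M ≅ ℤ/5 ⊕ ℤ/15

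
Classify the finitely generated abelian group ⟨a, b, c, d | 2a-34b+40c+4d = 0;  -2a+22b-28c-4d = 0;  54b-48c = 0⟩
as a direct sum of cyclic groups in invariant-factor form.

rank_ℚ(R)=3; free=4−3=1
SNF(R) diag = [2, 6, 12] → torsion [2, 6, 12]

Answer: M ≅ ℤ^1 ⊕ ℤ/2 ⊕ ℤ/6 ⊕ ℤ/12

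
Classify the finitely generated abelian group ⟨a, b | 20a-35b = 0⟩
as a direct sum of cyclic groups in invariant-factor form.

rank_ℚ(R)=1; free=2−1=1
SNF(R) diag = [5] → torsion [5]

Answer: M ≅ ℤ^1 ⊕ ℤ/5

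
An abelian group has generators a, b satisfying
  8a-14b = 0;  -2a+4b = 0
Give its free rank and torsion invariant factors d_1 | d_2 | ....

rank_ℚ(R)=2; free=2−2=0
SNF(R) diag = [2, 2] → torsion [2, 2]

Answer: M ≅ ℤ/2 ⊕ ℤ/2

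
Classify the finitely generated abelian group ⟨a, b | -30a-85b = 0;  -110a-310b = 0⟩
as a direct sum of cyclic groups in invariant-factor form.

rank_ℚ(R)=2; free=2−2=0
SNF(R) diag = [5, 10] → torsion [5, 10]

Answer: M ≅ ℤ/5 ⊕ ℤ/10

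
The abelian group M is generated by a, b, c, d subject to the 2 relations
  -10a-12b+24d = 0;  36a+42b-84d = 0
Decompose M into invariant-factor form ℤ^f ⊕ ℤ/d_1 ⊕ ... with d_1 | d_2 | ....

Answer: M ≅ ℤ^2 ⊕ ℤ/2 ⊕ ℤ/6

Derivation:
rank_ℚ(R)=2; free=4−2=2
SNF(R) diag = [2, 6] → torsion [2, 6]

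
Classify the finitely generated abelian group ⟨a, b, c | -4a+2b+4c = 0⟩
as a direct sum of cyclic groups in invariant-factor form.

rank_ℚ(R)=1; free=3−1=2
SNF(R) diag = [2] → torsion [2]

Answer: M ≅ ℤ^2 ⊕ ℤ/2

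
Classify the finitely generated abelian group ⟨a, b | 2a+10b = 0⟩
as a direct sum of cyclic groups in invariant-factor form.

rank_ℚ(R)=1; free=2−1=1
SNF(R) diag = [2] → torsion [2]

Answer: M ≅ ℤ^1 ⊕ ℤ/2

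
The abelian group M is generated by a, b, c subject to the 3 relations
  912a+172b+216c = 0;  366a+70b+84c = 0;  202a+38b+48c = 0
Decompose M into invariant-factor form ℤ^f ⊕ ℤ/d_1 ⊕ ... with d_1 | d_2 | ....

rank_ℚ(R)=3; free=3−3=0
SNF(R) diag = [2, 4, 12] → torsion [2, 4, 12]

Answer: M ≅ ℤ/2 ⊕ ℤ/4 ⊕ ℤ/12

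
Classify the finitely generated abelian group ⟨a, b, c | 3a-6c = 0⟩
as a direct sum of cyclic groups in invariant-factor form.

rank_ℚ(R)=1; free=3−1=2
SNF(R) diag = [3] → torsion [3]

Answer: M ≅ ℤ^2 ⊕ ℤ/3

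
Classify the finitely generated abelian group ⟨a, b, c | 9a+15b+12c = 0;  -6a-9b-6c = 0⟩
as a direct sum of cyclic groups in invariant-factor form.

rank_ℚ(R)=2; free=3−2=1
SNF(R) diag = [3, 3] → torsion [3, 3]

Answer: M ≅ ℤ^1 ⊕ ℤ/3 ⊕ ℤ/3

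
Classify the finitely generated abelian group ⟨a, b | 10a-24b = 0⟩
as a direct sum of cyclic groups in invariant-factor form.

Answer: M ≅ ℤ^1 ⊕ ℤ/2

Derivation:
rank_ℚ(R)=1; free=2−1=1
SNF(R) diag = [2] → torsion [2]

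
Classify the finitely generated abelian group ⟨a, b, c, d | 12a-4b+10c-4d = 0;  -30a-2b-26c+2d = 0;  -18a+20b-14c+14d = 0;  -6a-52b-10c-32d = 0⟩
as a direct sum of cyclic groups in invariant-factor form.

Answer: M ≅ ℤ/2 ⊕ ℤ/2 ⊕ ℤ/6 ⊕ ℤ/6

Derivation:
rank_ℚ(R)=4; free=4−4=0
SNF(R) diag = [2, 2, 6, 6] → torsion [2, 2, 6, 6]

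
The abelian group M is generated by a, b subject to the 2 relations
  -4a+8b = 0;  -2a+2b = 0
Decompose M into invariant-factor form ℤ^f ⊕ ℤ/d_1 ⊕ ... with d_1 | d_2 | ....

rank_ℚ(R)=2; free=2−2=0
SNF(R) diag = [2, 4] → torsion [2, 4]

Answer: M ≅ ℤ/2 ⊕ ℤ/4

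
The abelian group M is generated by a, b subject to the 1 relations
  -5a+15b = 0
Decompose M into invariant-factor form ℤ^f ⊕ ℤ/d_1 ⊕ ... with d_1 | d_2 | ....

rank_ℚ(R)=1; free=2−1=1
SNF(R) diag = [5] → torsion [5]

Answer: M ≅ ℤ^1 ⊕ ℤ/5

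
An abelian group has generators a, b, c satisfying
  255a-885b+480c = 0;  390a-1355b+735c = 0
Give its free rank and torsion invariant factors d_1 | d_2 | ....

rank_ℚ(R)=2; free=3−2=1
SNF(R) diag = [5, 15] → torsion [5, 15]

Answer: M ≅ ℤ^1 ⊕ ℤ/5 ⊕ ℤ/15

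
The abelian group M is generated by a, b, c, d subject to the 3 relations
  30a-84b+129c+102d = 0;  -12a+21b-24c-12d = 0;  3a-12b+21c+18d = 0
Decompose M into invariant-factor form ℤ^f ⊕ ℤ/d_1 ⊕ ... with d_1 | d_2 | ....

rank_ℚ(R)=3; free=4−3=1
SNF(R) diag = [3, 3, 3] → torsion [3, 3, 3]

Answer: M ≅ ℤ^1 ⊕ ℤ/3 ⊕ ℤ/3 ⊕ ℤ/3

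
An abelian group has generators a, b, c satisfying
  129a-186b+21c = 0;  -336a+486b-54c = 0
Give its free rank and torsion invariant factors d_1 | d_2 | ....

rank_ℚ(R)=2; free=3−2=1
SNF(R) diag = [3, 6] → torsion [3, 6]

Answer: M ≅ ℤ^1 ⊕ ℤ/3 ⊕ ℤ/6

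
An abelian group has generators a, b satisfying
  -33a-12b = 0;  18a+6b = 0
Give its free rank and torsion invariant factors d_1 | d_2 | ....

Answer: M ≅ ℤ/3 ⊕ ℤ/6

Derivation:
rank_ℚ(R)=2; free=2−2=0
SNF(R) diag = [3, 6] → torsion [3, 6]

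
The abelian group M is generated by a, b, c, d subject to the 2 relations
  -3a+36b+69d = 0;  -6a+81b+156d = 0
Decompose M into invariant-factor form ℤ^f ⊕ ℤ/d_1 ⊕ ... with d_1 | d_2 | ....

rank_ℚ(R)=2; free=4−2=2
SNF(R) diag = [3, 9] → torsion [3, 9]

Answer: M ≅ ℤ^2 ⊕ ℤ/3 ⊕ ℤ/9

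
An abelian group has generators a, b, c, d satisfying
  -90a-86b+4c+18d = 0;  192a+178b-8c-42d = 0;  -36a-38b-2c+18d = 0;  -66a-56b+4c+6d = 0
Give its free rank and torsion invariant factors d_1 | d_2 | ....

rank_ℚ(R)=4; free=4−4=0
SNF(R) diag = [2, 6, 18, 54] → torsion [2, 6, 18, 54]

Answer: M ≅ ℤ/2 ⊕ ℤ/6 ⊕ ℤ/18 ⊕ ℤ/54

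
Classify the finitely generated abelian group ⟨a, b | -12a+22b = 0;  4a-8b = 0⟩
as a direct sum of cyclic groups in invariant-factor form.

rank_ℚ(R)=2; free=2−2=0
SNF(R) diag = [2, 4] → torsion [2, 4]

Answer: M ≅ ℤ/2 ⊕ ℤ/4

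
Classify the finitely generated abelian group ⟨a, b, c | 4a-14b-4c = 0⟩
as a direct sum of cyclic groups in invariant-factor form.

rank_ℚ(R)=1; free=3−1=2
SNF(R) diag = [2] → torsion [2]

Answer: M ≅ ℤ^2 ⊕ ℤ/2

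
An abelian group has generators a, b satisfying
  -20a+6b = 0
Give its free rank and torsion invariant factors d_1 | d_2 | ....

Answer: M ≅ ℤ^1 ⊕ ℤ/2

Derivation:
rank_ℚ(R)=1; free=2−1=1
SNF(R) diag = [2] → torsion [2]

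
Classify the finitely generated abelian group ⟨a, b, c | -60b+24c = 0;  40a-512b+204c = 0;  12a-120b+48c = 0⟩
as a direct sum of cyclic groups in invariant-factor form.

rank_ℚ(R)=3; free=3−3=0
SNF(R) diag = [4, 12, 12] → torsion [4, 12, 12]

Answer: M ≅ ℤ/4 ⊕ ℤ/12 ⊕ ℤ/12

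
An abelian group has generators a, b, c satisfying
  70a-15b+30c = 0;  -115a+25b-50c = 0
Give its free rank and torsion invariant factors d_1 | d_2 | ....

Answer: M ≅ ℤ^1 ⊕ ℤ/5 ⊕ ℤ/5

Derivation:
rank_ℚ(R)=2; free=3−2=1
SNF(R) diag = [5, 5] → torsion [5, 5]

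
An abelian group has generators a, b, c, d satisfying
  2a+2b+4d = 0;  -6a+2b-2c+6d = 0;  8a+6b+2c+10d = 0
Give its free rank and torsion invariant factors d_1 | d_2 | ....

Answer: M ≅ ℤ^1 ⊕ ℤ/2 ⊕ ℤ/2 ⊕ ℤ/6

Derivation:
rank_ℚ(R)=3; free=4−3=1
SNF(R) diag = [2, 2, 6] → torsion [2, 2, 6]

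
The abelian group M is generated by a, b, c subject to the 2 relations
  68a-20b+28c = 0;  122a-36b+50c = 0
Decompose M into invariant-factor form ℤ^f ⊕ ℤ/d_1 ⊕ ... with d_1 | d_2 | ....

rank_ℚ(R)=2; free=3−2=1
SNF(R) diag = [2, 4] → torsion [2, 4]

Answer: M ≅ ℤ^1 ⊕ ℤ/2 ⊕ ℤ/4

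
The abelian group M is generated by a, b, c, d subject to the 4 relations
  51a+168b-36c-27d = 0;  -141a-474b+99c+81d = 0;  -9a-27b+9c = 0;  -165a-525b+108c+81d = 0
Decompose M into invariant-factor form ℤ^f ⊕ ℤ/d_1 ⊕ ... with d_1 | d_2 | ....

Answer: M ≅ ℤ/3 ⊕ ℤ/9 ⊕ ℤ/9 ⊕ ℤ/27

Derivation:
rank_ℚ(R)=4; free=4−4=0
SNF(R) diag = [3, 9, 9, 27] → torsion [3, 9, 9, 27]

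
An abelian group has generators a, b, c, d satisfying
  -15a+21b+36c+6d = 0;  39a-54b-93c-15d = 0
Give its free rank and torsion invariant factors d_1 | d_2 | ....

Answer: M ≅ ℤ^2 ⊕ ℤ/3 ⊕ ℤ/3

Derivation:
rank_ℚ(R)=2; free=4−2=2
SNF(R) diag = [3, 3] → torsion [3, 3]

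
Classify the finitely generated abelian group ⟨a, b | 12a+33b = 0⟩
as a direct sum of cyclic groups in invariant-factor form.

rank_ℚ(R)=1; free=2−1=1
SNF(R) diag = [3] → torsion [3]

Answer: M ≅ ℤ^1 ⊕ ℤ/3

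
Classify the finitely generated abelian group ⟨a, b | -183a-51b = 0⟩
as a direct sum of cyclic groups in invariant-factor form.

rank_ℚ(R)=1; free=2−1=1
SNF(R) diag = [3] → torsion [3]

Answer: M ≅ ℤ^1 ⊕ ℤ/3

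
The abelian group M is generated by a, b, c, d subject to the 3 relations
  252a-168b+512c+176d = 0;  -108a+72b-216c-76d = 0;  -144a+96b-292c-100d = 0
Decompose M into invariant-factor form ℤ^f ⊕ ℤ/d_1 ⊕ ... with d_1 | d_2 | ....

rank_ℚ(R)=3; free=4−3=1
SNF(R) diag = [4, 4, 12] → torsion [4, 4, 12]

Answer: M ≅ ℤ^1 ⊕ ℤ/4 ⊕ ℤ/4 ⊕ ℤ/12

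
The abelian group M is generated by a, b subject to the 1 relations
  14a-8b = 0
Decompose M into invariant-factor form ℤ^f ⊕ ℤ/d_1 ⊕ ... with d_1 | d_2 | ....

rank_ℚ(R)=1; free=2−1=1
SNF(R) diag = [2] → torsion [2]

Answer: M ≅ ℤ^1 ⊕ ℤ/2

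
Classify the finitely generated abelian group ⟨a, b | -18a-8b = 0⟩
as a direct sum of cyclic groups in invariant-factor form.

rank_ℚ(R)=1; free=2−1=1
SNF(R) diag = [2] → torsion [2]

Answer: M ≅ ℤ^1 ⊕ ℤ/2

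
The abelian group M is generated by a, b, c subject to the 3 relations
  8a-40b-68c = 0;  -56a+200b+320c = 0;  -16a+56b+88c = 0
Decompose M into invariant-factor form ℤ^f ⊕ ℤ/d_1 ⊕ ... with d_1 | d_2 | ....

rank_ℚ(R)=3; free=3−3=0
SNF(R) diag = [4, 8, 24] → torsion [4, 8, 24]

Answer: M ≅ ℤ/4 ⊕ ℤ/8 ⊕ ℤ/24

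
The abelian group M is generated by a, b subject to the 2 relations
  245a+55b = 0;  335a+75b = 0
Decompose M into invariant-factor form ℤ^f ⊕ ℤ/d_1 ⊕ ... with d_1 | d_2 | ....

rank_ℚ(R)=2; free=2−2=0
SNF(R) diag = [5, 10] → torsion [5, 10]

Answer: M ≅ ℤ/5 ⊕ ℤ/10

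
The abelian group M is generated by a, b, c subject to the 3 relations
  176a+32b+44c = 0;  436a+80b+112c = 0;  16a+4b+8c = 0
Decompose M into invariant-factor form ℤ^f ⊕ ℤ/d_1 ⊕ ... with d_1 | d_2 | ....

rank_ℚ(R)=3; free=3−3=0
SNF(R) diag = [4, 4, 4] → torsion [4, 4, 4]

Answer: M ≅ ℤ/4 ⊕ ℤ/4 ⊕ ℤ/4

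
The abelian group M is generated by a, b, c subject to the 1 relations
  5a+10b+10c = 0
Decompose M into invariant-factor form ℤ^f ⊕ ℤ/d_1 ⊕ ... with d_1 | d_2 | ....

Answer: M ≅ ℤ^2 ⊕ ℤ/5

Derivation:
rank_ℚ(R)=1; free=3−1=2
SNF(R) diag = [5] → torsion [5]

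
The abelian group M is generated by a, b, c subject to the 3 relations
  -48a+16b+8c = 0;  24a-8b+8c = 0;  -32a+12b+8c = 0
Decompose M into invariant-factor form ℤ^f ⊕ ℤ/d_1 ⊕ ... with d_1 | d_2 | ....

rank_ℚ(R)=3; free=3−3=0
SNF(R) diag = [4, 8, 24] → torsion [4, 8, 24]

Answer: M ≅ ℤ/4 ⊕ ℤ/8 ⊕ ℤ/24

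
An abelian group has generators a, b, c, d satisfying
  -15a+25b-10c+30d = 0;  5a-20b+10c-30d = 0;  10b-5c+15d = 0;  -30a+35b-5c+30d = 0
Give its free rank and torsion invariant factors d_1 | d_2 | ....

rank_ℚ(R)=4; free=4−4=0
SNF(R) diag = [5, 5, 5, 15] → torsion [5, 5, 5, 15]

Answer: M ≅ ℤ/5 ⊕ ℤ/5 ⊕ ℤ/5 ⊕ ℤ/15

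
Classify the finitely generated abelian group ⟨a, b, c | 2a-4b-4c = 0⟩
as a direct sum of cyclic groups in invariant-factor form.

Answer: M ≅ ℤ^2 ⊕ ℤ/2

Derivation:
rank_ℚ(R)=1; free=3−1=2
SNF(R) diag = [2] → torsion [2]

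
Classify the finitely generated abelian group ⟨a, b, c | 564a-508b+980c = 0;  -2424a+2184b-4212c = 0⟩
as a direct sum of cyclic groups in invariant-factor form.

Answer: M ≅ ℤ^1 ⊕ ℤ/4 ⊕ ℤ/12

Derivation:
rank_ℚ(R)=2; free=3−2=1
SNF(R) diag = [4, 12] → torsion [4, 12]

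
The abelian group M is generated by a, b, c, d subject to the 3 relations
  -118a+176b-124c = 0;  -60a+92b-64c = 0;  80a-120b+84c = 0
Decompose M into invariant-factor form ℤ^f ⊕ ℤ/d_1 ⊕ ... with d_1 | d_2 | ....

rank_ℚ(R)=3; free=4−3=1
SNF(R) diag = [2, 4, 12] → torsion [2, 4, 12]

Answer: M ≅ ℤ^1 ⊕ ℤ/2 ⊕ ℤ/4 ⊕ ℤ/12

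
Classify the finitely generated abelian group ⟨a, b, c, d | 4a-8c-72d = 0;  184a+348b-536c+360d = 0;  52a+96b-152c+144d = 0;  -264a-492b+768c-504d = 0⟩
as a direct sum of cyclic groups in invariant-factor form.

rank_ℚ(R)=4; free=4−4=0
SNF(R) diag = [4, 12, 24, 72] → torsion [4, 12, 24, 72]

Answer: M ≅ ℤ/4 ⊕ ℤ/12 ⊕ ℤ/24 ⊕ ℤ/72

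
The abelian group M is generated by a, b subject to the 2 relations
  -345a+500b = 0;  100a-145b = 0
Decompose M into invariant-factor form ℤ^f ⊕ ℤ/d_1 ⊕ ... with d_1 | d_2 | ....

rank_ℚ(R)=2; free=2−2=0
SNF(R) diag = [5, 5] → torsion [5, 5]

Answer: M ≅ ℤ/5 ⊕ ℤ/5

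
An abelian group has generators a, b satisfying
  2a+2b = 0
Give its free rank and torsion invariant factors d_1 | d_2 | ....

rank_ℚ(R)=1; free=2−1=1
SNF(R) diag = [2] → torsion [2]

Answer: M ≅ ℤ^1 ⊕ ℤ/2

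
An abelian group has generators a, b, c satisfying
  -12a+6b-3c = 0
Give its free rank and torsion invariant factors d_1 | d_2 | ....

Answer: M ≅ ℤ^2 ⊕ ℤ/3

Derivation:
rank_ℚ(R)=1; free=3−1=2
SNF(R) diag = [3] → torsion [3]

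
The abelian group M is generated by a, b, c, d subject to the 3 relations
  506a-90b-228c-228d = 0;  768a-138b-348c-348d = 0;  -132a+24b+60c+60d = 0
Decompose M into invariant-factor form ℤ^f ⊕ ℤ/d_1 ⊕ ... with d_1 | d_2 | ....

Answer: M ≅ ℤ^1 ⊕ ℤ/2 ⊕ ℤ/6 ⊕ ℤ/12

Derivation:
rank_ℚ(R)=3; free=4−3=1
SNF(R) diag = [2, 6, 12] → torsion [2, 6, 12]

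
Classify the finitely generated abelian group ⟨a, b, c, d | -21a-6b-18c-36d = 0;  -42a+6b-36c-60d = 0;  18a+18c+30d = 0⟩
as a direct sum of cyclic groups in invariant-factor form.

Answer: M ≅ ℤ^1 ⊕ ℤ/3 ⊕ ℤ/6 ⊕ ℤ/18

Derivation:
rank_ℚ(R)=3; free=4−3=1
SNF(R) diag = [3, 6, 18] → torsion [3, 6, 18]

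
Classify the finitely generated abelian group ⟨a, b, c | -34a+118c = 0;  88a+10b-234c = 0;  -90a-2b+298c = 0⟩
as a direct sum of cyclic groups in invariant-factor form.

Answer: M ≅ ℤ/2 ⊕ ℤ/2 ⊕ ℤ/6

Derivation:
rank_ℚ(R)=3; free=3−3=0
SNF(R) diag = [2, 2, 6] → torsion [2, 2, 6]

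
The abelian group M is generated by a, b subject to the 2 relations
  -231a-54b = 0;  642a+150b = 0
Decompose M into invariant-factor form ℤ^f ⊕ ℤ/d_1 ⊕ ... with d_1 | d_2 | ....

Answer: M ≅ ℤ/3 ⊕ ℤ/6

Derivation:
rank_ℚ(R)=2; free=2−2=0
SNF(R) diag = [3, 6] → torsion [3, 6]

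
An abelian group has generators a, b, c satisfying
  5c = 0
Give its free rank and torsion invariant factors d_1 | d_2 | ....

rank_ℚ(R)=1; free=3−1=2
SNF(R) diag = [5] → torsion [5]

Answer: M ≅ ℤ^2 ⊕ ℤ/5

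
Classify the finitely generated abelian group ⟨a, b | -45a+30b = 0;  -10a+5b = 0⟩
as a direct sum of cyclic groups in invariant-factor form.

rank_ℚ(R)=2; free=2−2=0
SNF(R) diag = [5, 15] → torsion [5, 15]

Answer: M ≅ ℤ/5 ⊕ ℤ/15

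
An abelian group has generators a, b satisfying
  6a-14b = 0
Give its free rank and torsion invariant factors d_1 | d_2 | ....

Answer: M ≅ ℤ^1 ⊕ ℤ/2

Derivation:
rank_ℚ(R)=1; free=2−1=1
SNF(R) diag = [2] → torsion [2]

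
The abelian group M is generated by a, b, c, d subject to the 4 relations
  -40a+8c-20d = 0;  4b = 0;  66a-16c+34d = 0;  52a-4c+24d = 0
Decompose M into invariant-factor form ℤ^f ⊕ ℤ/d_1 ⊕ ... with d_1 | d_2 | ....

Answer: M ≅ ℤ/2 ⊕ ℤ/4 ⊕ ℤ/4 ⊕ ℤ/4

Derivation:
rank_ℚ(R)=4; free=4−4=0
SNF(R) diag = [2, 4, 4, 4] → torsion [2, 4, 4, 4]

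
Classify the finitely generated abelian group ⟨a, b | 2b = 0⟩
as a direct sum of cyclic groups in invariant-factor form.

Answer: M ≅ ℤ^1 ⊕ ℤ/2

Derivation:
rank_ℚ(R)=1; free=2−1=1
SNF(R) diag = [2] → torsion [2]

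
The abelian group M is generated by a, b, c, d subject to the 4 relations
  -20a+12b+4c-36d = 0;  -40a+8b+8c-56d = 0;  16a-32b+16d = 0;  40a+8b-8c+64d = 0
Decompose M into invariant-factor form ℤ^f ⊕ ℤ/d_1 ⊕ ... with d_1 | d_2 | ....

Answer: M ≅ ℤ/4 ⊕ ℤ/8 ⊕ ℤ/16 ⊕ ℤ/48

Derivation:
rank_ℚ(R)=4; free=4−4=0
SNF(R) diag = [4, 8, 16, 48] → torsion [4, 8, 16, 48]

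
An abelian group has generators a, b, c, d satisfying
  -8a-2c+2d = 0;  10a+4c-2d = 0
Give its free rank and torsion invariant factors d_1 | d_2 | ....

rank_ℚ(R)=2; free=4−2=2
SNF(R) diag = [2, 2] → torsion [2, 2]

Answer: M ≅ ℤ^2 ⊕ ℤ/2 ⊕ ℤ/2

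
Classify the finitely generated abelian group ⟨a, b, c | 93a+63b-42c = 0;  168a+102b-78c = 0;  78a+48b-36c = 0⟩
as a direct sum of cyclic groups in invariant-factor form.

Answer: M ≅ ℤ/3 ⊕ ℤ/6 ⊕ ℤ/6

Derivation:
rank_ℚ(R)=3; free=3−3=0
SNF(R) diag = [3, 6, 6] → torsion [3, 6, 6]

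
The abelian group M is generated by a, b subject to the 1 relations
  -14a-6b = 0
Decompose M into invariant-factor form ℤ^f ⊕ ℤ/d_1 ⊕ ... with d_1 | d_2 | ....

Answer: M ≅ ℤ^1 ⊕ ℤ/2

Derivation:
rank_ℚ(R)=1; free=2−1=1
SNF(R) diag = [2] → torsion [2]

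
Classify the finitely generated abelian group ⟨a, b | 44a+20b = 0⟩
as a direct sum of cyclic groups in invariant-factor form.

Answer: M ≅ ℤ^1 ⊕ ℤ/4

Derivation:
rank_ℚ(R)=1; free=2−1=1
SNF(R) diag = [4] → torsion [4]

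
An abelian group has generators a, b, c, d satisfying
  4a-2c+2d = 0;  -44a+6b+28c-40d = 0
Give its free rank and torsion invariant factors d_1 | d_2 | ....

rank_ℚ(R)=2; free=4−2=2
SNF(R) diag = [2, 6] → torsion [2, 6]

Answer: M ≅ ℤ^2 ⊕ ℤ/2 ⊕ ℤ/6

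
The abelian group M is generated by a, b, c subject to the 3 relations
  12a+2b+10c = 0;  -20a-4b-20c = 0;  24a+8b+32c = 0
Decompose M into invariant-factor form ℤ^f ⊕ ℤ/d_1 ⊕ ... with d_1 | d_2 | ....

Answer: M ≅ ℤ/2 ⊕ ℤ/4 ⊕ ℤ/8

Derivation:
rank_ℚ(R)=3; free=3−3=0
SNF(R) diag = [2, 4, 8] → torsion [2, 4, 8]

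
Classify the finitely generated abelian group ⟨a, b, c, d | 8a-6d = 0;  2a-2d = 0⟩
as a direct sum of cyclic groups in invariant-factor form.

Answer: M ≅ ℤ^2 ⊕ ℤ/2 ⊕ ℤ/2

Derivation:
rank_ℚ(R)=2; free=4−2=2
SNF(R) diag = [2, 2] → torsion [2, 2]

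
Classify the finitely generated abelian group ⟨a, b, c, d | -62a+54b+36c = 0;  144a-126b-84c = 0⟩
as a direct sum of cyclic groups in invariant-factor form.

rank_ℚ(R)=2; free=4−2=2
SNF(R) diag = [2, 6] → torsion [2, 6]

Answer: M ≅ ℤ^2 ⊕ ℤ/2 ⊕ ℤ/6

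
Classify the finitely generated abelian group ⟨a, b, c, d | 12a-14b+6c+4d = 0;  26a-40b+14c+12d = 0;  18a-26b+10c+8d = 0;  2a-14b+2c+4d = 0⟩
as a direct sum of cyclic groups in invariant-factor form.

rank_ℚ(R)=4; free=4−4=0
SNF(R) diag = [2, 2, 2, 4] → torsion [2, 2, 2, 4]

Answer: M ≅ ℤ/2 ⊕ ℤ/2 ⊕ ℤ/2 ⊕ ℤ/4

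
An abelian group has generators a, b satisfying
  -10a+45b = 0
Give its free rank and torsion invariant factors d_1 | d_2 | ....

rank_ℚ(R)=1; free=2−1=1
SNF(R) diag = [5] → torsion [5]

Answer: M ≅ ℤ^1 ⊕ ℤ/5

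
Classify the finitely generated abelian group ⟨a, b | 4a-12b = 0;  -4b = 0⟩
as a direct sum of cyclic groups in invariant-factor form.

Answer: M ≅ ℤ/4 ⊕ ℤ/4

Derivation:
rank_ℚ(R)=2; free=2−2=0
SNF(R) diag = [4, 4] → torsion [4, 4]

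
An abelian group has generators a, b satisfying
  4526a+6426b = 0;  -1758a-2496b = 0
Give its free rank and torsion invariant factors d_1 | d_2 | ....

rank_ℚ(R)=2; free=2−2=0
SNF(R) diag = [2, 6] → torsion [2, 6]

Answer: M ≅ ℤ/2 ⊕ ℤ/6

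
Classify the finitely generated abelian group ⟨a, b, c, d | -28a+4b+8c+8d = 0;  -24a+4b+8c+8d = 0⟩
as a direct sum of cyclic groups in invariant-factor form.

Answer: M ≅ ℤ^2 ⊕ ℤ/4 ⊕ ℤ/4

Derivation:
rank_ℚ(R)=2; free=4−2=2
SNF(R) diag = [4, 4] → torsion [4, 4]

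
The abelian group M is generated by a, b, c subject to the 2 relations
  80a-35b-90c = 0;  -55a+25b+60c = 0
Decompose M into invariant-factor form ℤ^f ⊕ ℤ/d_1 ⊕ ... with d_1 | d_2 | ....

Answer: M ≅ ℤ^1 ⊕ ℤ/5 ⊕ ℤ/15

Derivation:
rank_ℚ(R)=2; free=3−2=1
SNF(R) diag = [5, 15] → torsion [5, 15]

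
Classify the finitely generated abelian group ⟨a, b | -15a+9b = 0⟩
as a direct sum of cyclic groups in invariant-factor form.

Answer: M ≅ ℤ^1 ⊕ ℤ/3

Derivation:
rank_ℚ(R)=1; free=2−1=1
SNF(R) diag = [3] → torsion [3]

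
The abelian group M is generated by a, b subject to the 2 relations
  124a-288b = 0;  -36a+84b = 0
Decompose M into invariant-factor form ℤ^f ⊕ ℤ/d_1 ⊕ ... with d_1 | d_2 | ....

rank_ℚ(R)=2; free=2−2=0
SNF(R) diag = [4, 12] → torsion [4, 12]

Answer: M ≅ ℤ/4 ⊕ ℤ/12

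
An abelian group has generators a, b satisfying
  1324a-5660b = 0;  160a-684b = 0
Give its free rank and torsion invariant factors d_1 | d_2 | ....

Answer: M ≅ ℤ/4 ⊕ ℤ/4

Derivation:
rank_ℚ(R)=2; free=2−2=0
SNF(R) diag = [4, 4] → torsion [4, 4]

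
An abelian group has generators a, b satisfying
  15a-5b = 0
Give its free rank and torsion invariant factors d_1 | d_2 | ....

rank_ℚ(R)=1; free=2−1=1
SNF(R) diag = [5] → torsion [5]

Answer: M ≅ ℤ^1 ⊕ ℤ/5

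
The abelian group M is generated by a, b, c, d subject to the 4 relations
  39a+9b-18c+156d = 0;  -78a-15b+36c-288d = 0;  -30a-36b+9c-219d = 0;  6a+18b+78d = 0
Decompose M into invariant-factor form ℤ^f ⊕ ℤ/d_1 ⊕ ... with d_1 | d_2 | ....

rank_ℚ(R)=4; free=4−4=0
SNF(R) diag = [3, 3, 9, 18] → torsion [3, 3, 9, 18]

Answer: M ≅ ℤ/3 ⊕ ℤ/3 ⊕ ℤ/9 ⊕ ℤ/18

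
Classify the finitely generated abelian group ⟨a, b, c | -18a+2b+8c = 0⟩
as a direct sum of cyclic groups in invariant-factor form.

Answer: M ≅ ℤ^2 ⊕ ℤ/2

Derivation:
rank_ℚ(R)=1; free=3−1=2
SNF(R) diag = [2] → torsion [2]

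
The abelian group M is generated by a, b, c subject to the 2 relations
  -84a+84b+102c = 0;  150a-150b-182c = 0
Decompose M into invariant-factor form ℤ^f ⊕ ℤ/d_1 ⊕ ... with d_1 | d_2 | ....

Answer: M ≅ ℤ^1 ⊕ ℤ/2 ⊕ ℤ/6

Derivation:
rank_ℚ(R)=2; free=3−2=1
SNF(R) diag = [2, 6] → torsion [2, 6]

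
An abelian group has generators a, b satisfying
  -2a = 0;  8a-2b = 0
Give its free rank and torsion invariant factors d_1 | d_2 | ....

rank_ℚ(R)=2; free=2−2=0
SNF(R) diag = [2, 2] → torsion [2, 2]

Answer: M ≅ ℤ/2 ⊕ ℤ/2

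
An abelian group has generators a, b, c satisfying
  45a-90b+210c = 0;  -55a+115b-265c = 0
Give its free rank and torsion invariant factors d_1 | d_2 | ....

rank_ℚ(R)=2; free=3−2=1
SNF(R) diag = [5, 15] → torsion [5, 15]

Answer: M ≅ ℤ^1 ⊕ ℤ/5 ⊕ ℤ/15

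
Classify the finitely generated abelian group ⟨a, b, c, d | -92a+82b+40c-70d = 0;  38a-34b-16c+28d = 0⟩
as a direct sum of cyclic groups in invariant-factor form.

Answer: M ≅ ℤ^2 ⊕ ℤ/2 ⊕ ℤ/6

Derivation:
rank_ℚ(R)=2; free=4−2=2
SNF(R) diag = [2, 6] → torsion [2, 6]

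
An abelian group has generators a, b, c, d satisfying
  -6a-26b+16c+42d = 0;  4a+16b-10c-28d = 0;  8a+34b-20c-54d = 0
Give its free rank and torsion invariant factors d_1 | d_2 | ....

Answer: M ≅ ℤ^1 ⊕ ℤ/2 ⊕ ℤ/2 ⊕ ℤ/2

Derivation:
rank_ℚ(R)=3; free=4−3=1
SNF(R) diag = [2, 2, 2] → torsion [2, 2, 2]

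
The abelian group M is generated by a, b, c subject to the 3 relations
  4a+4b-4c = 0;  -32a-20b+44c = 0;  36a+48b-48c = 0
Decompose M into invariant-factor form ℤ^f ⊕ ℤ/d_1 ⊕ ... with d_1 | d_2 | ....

rank_ℚ(R)=3; free=3−3=0
SNF(R) diag = [4, 12, 24] → torsion [4, 12, 24]

Answer: M ≅ ℤ/4 ⊕ ℤ/12 ⊕ ℤ/24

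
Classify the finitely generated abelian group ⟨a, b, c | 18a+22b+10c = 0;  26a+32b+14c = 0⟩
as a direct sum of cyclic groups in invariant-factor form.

rank_ℚ(R)=2; free=3−2=1
SNF(R) diag = [2, 2] → torsion [2, 2]

Answer: M ≅ ℤ^1 ⊕ ℤ/2 ⊕ ℤ/2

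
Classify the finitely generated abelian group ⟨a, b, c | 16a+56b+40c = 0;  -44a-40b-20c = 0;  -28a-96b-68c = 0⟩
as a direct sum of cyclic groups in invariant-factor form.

Answer: M ≅ ℤ/4 ⊕ ℤ/8 ⊕ ℤ/24

Derivation:
rank_ℚ(R)=3; free=3−3=0
SNF(R) diag = [4, 8, 24] → torsion [4, 8, 24]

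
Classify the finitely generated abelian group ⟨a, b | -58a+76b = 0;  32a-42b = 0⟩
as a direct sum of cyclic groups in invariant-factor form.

Answer: M ≅ ℤ/2 ⊕ ℤ/2

Derivation:
rank_ℚ(R)=2; free=2−2=0
SNF(R) diag = [2, 2] → torsion [2, 2]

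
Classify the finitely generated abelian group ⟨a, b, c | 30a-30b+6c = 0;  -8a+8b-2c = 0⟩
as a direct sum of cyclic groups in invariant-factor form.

Answer: M ≅ ℤ^1 ⊕ ℤ/2 ⊕ ℤ/6

Derivation:
rank_ℚ(R)=2; free=3−2=1
SNF(R) diag = [2, 6] → torsion [2, 6]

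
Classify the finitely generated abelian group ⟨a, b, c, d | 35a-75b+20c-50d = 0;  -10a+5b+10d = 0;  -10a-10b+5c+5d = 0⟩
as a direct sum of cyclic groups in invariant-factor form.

rank_ℚ(R)=3; free=4−3=1
SNF(R) diag = [5, 5, 5] → torsion [5, 5, 5]

Answer: M ≅ ℤ^1 ⊕ ℤ/5 ⊕ ℤ/5 ⊕ ℤ/5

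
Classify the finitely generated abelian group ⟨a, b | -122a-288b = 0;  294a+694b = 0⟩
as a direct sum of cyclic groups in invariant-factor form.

Answer: M ≅ ℤ/2 ⊕ ℤ/2

Derivation:
rank_ℚ(R)=2; free=2−2=0
SNF(R) diag = [2, 2] → torsion [2, 2]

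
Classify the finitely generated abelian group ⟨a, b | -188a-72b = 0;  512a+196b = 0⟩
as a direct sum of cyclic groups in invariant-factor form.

Answer: M ≅ ℤ/4 ⊕ ℤ/4

Derivation:
rank_ℚ(R)=2; free=2−2=0
SNF(R) diag = [4, 4] → torsion [4, 4]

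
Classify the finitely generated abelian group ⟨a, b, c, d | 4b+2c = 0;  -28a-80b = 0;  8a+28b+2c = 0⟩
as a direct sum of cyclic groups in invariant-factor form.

Answer: M ≅ ℤ^1 ⊕ ℤ/2 ⊕ ℤ/4 ⊕ ℤ/8

Derivation:
rank_ℚ(R)=3; free=4−3=1
SNF(R) diag = [2, 4, 8] → torsion [2, 4, 8]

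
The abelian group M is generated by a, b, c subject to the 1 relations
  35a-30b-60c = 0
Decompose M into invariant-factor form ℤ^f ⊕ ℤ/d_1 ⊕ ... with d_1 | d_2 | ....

rank_ℚ(R)=1; free=3−1=2
SNF(R) diag = [5] → torsion [5]

Answer: M ≅ ℤ^2 ⊕ ℤ/5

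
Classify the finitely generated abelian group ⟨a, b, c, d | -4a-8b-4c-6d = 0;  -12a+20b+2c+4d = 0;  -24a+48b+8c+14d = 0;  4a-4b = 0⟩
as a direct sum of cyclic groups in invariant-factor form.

Answer: M ≅ ℤ/2 ⊕ ℤ/2 ⊕ ℤ/4 ⊕ ℤ/4

Derivation:
rank_ℚ(R)=4; free=4−4=0
SNF(R) diag = [2, 2, 4, 4] → torsion [2, 2, 4, 4]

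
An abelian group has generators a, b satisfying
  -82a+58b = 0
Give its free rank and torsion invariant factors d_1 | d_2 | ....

rank_ℚ(R)=1; free=2−1=1
SNF(R) diag = [2] → torsion [2]

Answer: M ≅ ℤ^1 ⊕ ℤ/2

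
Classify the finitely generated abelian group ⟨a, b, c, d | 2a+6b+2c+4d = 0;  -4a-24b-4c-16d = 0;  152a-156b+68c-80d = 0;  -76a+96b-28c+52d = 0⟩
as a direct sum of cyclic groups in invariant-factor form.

Answer: M ≅ ℤ/2 ⊕ ℤ/4 ⊕ ℤ/12 ⊕ ℤ/36

Derivation:
rank_ℚ(R)=4; free=4−4=0
SNF(R) diag = [2, 4, 12, 36] → torsion [2, 4, 12, 36]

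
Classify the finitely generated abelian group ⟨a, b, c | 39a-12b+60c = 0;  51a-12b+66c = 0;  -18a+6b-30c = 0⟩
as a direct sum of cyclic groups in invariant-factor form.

rank_ℚ(R)=3; free=3−3=0
SNF(R) diag = [3, 6, 6] → torsion [3, 6, 6]

Answer: M ≅ ℤ/3 ⊕ ℤ/6 ⊕ ℤ/6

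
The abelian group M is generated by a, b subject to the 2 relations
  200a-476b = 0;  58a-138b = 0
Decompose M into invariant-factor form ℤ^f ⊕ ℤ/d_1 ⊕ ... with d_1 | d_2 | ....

rank_ℚ(R)=2; free=2−2=0
SNF(R) diag = [2, 4] → torsion [2, 4]

Answer: M ≅ ℤ/2 ⊕ ℤ/4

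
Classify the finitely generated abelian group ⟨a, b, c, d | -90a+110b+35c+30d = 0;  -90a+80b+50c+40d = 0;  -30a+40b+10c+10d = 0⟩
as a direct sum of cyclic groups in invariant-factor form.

Answer: M ≅ ℤ^1 ⊕ ℤ/5 ⊕ ℤ/10 ⊕ ℤ/30

Derivation:
rank_ℚ(R)=3; free=4−3=1
SNF(R) diag = [5, 10, 30] → torsion [5, 10, 30]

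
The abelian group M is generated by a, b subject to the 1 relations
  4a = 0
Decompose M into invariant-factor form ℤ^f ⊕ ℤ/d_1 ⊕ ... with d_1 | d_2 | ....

rank_ℚ(R)=1; free=2−1=1
SNF(R) diag = [4] → torsion [4]

Answer: M ≅ ℤ^1 ⊕ ℤ/4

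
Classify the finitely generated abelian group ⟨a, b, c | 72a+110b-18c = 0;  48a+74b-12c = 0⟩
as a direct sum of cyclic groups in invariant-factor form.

Answer: M ≅ ℤ^1 ⊕ ℤ/2 ⊕ ℤ/6

Derivation:
rank_ℚ(R)=2; free=3−2=1
SNF(R) diag = [2, 6] → torsion [2, 6]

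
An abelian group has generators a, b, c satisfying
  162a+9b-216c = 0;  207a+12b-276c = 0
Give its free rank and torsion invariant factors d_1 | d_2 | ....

Answer: M ≅ ℤ^1 ⊕ ℤ/3 ⊕ ℤ/9

Derivation:
rank_ℚ(R)=2; free=3−2=1
SNF(R) diag = [3, 9] → torsion [3, 9]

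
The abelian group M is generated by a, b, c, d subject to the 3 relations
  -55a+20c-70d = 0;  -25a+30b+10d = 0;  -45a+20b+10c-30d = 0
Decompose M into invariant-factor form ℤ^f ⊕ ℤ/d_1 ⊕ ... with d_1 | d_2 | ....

Answer: M ≅ ℤ^1 ⊕ ℤ/5 ⊕ ℤ/10 ⊕ ℤ/10

Derivation:
rank_ℚ(R)=3; free=4−3=1
SNF(R) diag = [5, 10, 10] → torsion [5, 10, 10]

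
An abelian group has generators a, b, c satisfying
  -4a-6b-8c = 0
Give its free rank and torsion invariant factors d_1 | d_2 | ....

Answer: M ≅ ℤ^2 ⊕ ℤ/2

Derivation:
rank_ℚ(R)=1; free=3−1=2
SNF(R) diag = [2] → torsion [2]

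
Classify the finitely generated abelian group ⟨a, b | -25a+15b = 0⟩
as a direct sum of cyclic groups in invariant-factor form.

Answer: M ≅ ℤ^1 ⊕ ℤ/5

Derivation:
rank_ℚ(R)=1; free=2−1=1
SNF(R) diag = [5] → torsion [5]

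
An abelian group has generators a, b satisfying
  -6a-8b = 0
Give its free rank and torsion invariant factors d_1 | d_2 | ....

Answer: M ≅ ℤ^1 ⊕ ℤ/2

Derivation:
rank_ℚ(R)=1; free=2−1=1
SNF(R) diag = [2] → torsion [2]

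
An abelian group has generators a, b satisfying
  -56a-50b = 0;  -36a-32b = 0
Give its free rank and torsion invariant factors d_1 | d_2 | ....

rank_ℚ(R)=2; free=2−2=0
SNF(R) diag = [2, 4] → torsion [2, 4]

Answer: M ≅ ℤ/2 ⊕ ℤ/4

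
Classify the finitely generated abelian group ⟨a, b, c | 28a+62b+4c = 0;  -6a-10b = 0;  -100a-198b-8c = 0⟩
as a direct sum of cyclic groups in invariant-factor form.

rank_ℚ(R)=3; free=3−3=0
SNF(R) diag = [2, 2, 4] → torsion [2, 2, 4]

Answer: M ≅ ℤ/2 ⊕ ℤ/2 ⊕ ℤ/4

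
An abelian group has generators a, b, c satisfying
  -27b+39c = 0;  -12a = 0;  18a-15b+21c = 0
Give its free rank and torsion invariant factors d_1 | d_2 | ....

rank_ℚ(R)=3; free=3−3=0
SNF(R) diag = [3, 6, 12] → torsion [3, 6, 12]

Answer: M ≅ ℤ/3 ⊕ ℤ/6 ⊕ ℤ/12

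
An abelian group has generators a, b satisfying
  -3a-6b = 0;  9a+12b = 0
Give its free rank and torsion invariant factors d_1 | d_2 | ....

rank_ℚ(R)=2; free=2−2=0
SNF(R) diag = [3, 6] → torsion [3, 6]

Answer: M ≅ ℤ/3 ⊕ ℤ/6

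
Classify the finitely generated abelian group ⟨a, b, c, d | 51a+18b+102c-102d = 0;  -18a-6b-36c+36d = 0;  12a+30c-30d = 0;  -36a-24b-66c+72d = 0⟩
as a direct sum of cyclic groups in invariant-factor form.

rank_ℚ(R)=4; free=4−4=0
SNF(R) diag = [3, 6, 6, 6] → torsion [3, 6, 6, 6]

Answer: M ≅ ℤ/3 ⊕ ℤ/6 ⊕ ℤ/6 ⊕ ℤ/6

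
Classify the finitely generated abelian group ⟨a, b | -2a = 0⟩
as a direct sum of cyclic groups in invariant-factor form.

rank_ℚ(R)=1; free=2−1=1
SNF(R) diag = [2] → torsion [2]

Answer: M ≅ ℤ^1 ⊕ ℤ/2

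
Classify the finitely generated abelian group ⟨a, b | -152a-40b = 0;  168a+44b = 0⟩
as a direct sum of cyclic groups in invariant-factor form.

rank_ℚ(R)=2; free=2−2=0
SNF(R) diag = [4, 8] → torsion [4, 8]

Answer: M ≅ ℤ/4 ⊕ ℤ/8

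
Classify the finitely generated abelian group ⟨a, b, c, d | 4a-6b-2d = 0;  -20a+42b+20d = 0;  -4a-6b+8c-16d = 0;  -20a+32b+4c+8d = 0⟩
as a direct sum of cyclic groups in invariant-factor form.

Answer: M ≅ ℤ/2 ⊕ ℤ/2 ⊕ ℤ/4 ⊕ ℤ/8

Derivation:
rank_ℚ(R)=4; free=4−4=0
SNF(R) diag = [2, 2, 4, 8] → torsion [2, 2, 4, 8]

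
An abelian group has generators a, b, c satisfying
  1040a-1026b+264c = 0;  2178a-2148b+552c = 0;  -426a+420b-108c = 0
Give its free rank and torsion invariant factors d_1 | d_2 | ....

Answer: M ≅ ℤ/2 ⊕ ℤ/6 ⊕ ℤ/12

Derivation:
rank_ℚ(R)=3; free=3−3=0
SNF(R) diag = [2, 6, 12] → torsion [2, 6, 12]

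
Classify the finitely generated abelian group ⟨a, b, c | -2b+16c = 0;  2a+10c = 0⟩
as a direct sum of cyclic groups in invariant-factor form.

Answer: M ≅ ℤ^1 ⊕ ℤ/2 ⊕ ℤ/2

Derivation:
rank_ℚ(R)=2; free=3−2=1
SNF(R) diag = [2, 2] → torsion [2, 2]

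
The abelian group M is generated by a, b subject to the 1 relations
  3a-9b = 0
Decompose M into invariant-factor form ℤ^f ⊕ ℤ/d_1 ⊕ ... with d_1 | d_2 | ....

rank_ℚ(R)=1; free=2−1=1
SNF(R) diag = [3] → torsion [3]

Answer: M ≅ ℤ^1 ⊕ ℤ/3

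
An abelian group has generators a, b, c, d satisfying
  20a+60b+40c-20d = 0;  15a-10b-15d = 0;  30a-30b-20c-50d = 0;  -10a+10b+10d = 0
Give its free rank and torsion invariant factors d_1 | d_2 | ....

Answer: M ≅ ℤ/5 ⊕ ℤ/10 ⊕ ℤ/20 ⊕ ℤ/40

Derivation:
rank_ℚ(R)=4; free=4−4=0
SNF(R) diag = [5, 10, 20, 40] → torsion [5, 10, 20, 40]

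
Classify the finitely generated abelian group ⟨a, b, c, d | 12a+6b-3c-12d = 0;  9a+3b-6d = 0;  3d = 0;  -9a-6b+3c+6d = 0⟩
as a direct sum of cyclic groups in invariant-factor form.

Answer: M ≅ ℤ/3 ⊕ ℤ/3 ⊕ ℤ/3 ⊕ ℤ/3

Derivation:
rank_ℚ(R)=4; free=4−4=0
SNF(R) diag = [3, 3, 3, 3] → torsion [3, 3, 3, 3]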